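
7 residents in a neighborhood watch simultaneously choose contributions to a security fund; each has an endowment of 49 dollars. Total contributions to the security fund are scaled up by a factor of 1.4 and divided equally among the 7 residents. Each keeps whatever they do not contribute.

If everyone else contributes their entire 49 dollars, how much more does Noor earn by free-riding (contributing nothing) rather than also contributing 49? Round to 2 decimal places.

39.20 dollars

Switching from a contribution of 49 to 0 lets Noor keep an extra 49 dollars, but lowers the security fund by 49, which costs Noor their own share of that drop: 1.4/7 × 49 = 9.80.
Net gain = 49 − 9.80 = 39.20. The private return per contributed unit (0.2000) is below 1, so free-riding is indeed the best response regardless of what the others do.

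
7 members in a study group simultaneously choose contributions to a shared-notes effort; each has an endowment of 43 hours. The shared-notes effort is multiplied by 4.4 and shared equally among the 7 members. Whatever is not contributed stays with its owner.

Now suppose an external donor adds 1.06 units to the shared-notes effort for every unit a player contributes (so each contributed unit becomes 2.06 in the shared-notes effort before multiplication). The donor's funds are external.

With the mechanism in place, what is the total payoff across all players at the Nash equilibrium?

2728.26 hours

Under the mechanism each unit contributed yields 4.4 × 2.06 / 7 = 1.2949 back to its contributor per unit of net cost, which exceeds 1, making full contribution the dominant choice for everyone.
So the Nash equilibrium is full contribution by all 7; the group earns 4.4 × 2.06 × 301 = 2728.26.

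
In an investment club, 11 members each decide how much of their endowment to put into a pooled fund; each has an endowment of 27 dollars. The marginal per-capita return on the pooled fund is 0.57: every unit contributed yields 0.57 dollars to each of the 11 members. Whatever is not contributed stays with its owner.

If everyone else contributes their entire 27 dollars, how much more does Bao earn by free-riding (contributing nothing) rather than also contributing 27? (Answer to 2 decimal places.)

Switching from a contribution of 27 to 0 lets Bao keep an extra 27 dollars, but lowers the pooled fund by 27, which costs Bao their own share of that drop: 0.57 × 27 = 15.39.
Net gain = 27 − 15.39 = 11.61. The private return per contributed unit (0.57) is below 1, so free-riding is indeed the best response regardless of what the others do.

11.61 dollars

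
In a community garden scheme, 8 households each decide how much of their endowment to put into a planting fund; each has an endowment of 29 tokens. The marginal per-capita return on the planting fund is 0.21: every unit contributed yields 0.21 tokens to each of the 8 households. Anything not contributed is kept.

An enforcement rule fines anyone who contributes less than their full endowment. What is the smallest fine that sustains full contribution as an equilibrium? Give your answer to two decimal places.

22.91 tokens

Given the others contribute fully, the best deviation is to contribute 0 (any partial contribution still incurs the fine and gives up units whose private return 0.21 is below 1).
Deviating from 29 to 0 saves 29 tokens but forfeits the deviator's share of the drop in the planting fund: 0.21 × 29 = 6.09.
So the deviation gain is 29 − 6.09 = 22.91, and the fine must be at least 22.91 tokens to wipe it out.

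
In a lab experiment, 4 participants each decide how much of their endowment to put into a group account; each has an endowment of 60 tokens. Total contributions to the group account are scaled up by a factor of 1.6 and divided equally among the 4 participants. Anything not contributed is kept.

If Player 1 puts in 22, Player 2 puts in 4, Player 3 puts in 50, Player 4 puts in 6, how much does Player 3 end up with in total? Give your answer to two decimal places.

42.80 tokens

Total contributed: 22 + 4 + 50 + 6 = 82.
Each receives 1.6 × 82 / 4 = 32.80 from the group account.
Player 3 keeps 60 − 50 = 10, so Player 3's payoff is 10 + 32.80 = 42.80.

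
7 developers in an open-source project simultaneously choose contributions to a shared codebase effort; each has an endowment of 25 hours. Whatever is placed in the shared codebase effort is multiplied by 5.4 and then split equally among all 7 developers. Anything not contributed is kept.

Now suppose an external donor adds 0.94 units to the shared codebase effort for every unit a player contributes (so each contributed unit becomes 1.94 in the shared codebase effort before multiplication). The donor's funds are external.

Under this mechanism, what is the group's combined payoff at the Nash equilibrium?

1833.30 hours

The effective private return per unit is now 5.4 × 1.94 / 7 = 1.4966 > 1, so every player's dominant strategy flips to full contribution.
So the Nash equilibrium is full contribution by all 7; the group earns 5.4 × 1.94 × 175 = 1833.30.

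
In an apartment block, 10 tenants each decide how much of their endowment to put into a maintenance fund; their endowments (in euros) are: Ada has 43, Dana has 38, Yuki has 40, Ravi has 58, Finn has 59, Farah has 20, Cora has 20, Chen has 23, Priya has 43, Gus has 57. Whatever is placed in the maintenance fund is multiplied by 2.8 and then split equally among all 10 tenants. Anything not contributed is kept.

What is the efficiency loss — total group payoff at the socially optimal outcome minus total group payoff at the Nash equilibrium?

The private return per contributed unit is 2.8/10 = 0.2800 < 1 for every player regardless of endowment, so the Nash equilibrium is zero contribution and the group total is Σ E_j = 43 + 38 + 40 + 58 + 59 + 20 + 20 + 23 + 43 + 57 = 401.
Each contributed unit returns 2.800 to the group, so the social optimum is full contribution by everyone: group total = 2.800 × 401 = 1122.80.
Efficiency loss = (2.800 − 1) × 401 = 721.80.

721.80 euros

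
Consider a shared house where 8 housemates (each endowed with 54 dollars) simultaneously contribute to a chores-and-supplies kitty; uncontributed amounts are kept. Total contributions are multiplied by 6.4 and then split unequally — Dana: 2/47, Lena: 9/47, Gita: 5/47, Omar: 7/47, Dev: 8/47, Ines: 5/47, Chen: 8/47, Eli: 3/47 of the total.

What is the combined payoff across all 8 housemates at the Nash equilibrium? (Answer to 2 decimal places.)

Each unit j contributes comes back to j as 6.4 × (j's share), so j prefers to contribute only if that share exceeds 1/6.4 = 0.1563; otherwise keeping the unit dominates.
The shares above 0.1563 belong to Lena, Dev and Chen, contributing 54 each; the remaining 5 contribute 0. Total contributed: 162.
The chores-and-supplies kitty pays out 6.4 × 162 = 1036.80 in total (split across the unequal shares, but the aggregate is all that matters for the group sum).
The 5 free-riders keep 54 each, adding 270. Group total = 270 + 1036.80 = 1306.80.

1306.80 dollars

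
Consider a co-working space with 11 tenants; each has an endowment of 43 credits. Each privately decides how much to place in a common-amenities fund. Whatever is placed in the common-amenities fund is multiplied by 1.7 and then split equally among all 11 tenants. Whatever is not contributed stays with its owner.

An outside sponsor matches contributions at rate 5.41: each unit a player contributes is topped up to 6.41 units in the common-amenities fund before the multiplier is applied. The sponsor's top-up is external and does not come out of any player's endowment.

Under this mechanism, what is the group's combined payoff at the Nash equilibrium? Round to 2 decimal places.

473.00 credits

Even with the mechanism, each unit contributed returns only 1.7 × 6.41 / 11 = 0.9906 per unit of net cost, so contributing nothing is still dominant.
Everyone keeps their endowment and the group total is 11 × 43 = 473.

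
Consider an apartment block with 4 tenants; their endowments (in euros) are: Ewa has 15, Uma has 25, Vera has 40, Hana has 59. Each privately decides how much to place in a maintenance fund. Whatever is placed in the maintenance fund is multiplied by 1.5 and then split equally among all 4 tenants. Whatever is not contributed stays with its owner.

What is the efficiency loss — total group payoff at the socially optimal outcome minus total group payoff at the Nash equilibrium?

The private return per contributed unit is 1.5/4 = 0.3750 < 1 for every player regardless of endowment, so the Nash equilibrium is zero contribution and the group total is Σ E_j = 15 + 25 + 40 + 59 = 139.
Each contributed unit returns 1.500 to the group, so the social optimum is full contribution by everyone: group total = 1.500 × 139 = 208.50.
Efficiency loss = (1.500 − 1) × 139 = 69.50.

69.50 euros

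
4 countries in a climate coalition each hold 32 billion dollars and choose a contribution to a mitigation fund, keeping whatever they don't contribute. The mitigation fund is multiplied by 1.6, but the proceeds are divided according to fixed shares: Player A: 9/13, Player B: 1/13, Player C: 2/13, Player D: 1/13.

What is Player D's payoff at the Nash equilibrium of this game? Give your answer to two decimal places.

Player j's private return per contributed unit is 1.6 × (j's share). Contributing is weakly dominant for j when that share is at least 1/1.6 = 0.6250, and contributing 0 is dominant otherwise.
Only Player A (9/13) clears that bar, contributing 32; the remaining 3 contribute 0. Total contributed: 32.
Player D keeps 32 and receives 1.6 × 32 × 1/13 = 3.94 from the mitigation fund, for a payoff of 35.94.

35.94 billion dollars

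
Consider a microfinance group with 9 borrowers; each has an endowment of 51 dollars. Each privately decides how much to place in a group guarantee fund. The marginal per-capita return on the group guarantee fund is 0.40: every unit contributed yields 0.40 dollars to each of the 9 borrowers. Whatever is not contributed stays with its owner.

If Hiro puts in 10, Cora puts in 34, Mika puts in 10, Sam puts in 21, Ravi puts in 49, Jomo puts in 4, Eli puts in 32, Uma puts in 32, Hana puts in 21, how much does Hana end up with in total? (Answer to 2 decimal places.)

Total contributed: 10 + 34 + 10 + 21 + 49 + 4 + 32 + 32 + 21 = 213.
Each receives 0.40 × 213 = 85.20 from the group guarantee fund.
Hana keeps 51 − 21 = 30, so Hana's payoff is 30 + 85.20 = 115.20.

115.20 dollars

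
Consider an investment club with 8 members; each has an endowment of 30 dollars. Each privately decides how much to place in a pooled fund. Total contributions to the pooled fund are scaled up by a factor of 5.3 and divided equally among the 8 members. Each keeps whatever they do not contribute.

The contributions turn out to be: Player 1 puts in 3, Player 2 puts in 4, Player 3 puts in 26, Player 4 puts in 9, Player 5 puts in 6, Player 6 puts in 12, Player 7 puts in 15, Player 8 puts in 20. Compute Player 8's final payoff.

72.94 dollars

Total contributed: 3 + 4 + 26 + 9 + 6 + 12 + 15 + 20 = 95.
Each receives 5.3 × 95 / 8 = 62.94 from the pooled fund.
Player 8 keeps 30 − 20 = 10, so Player 8's payoff is 10 + 62.94 = 72.94.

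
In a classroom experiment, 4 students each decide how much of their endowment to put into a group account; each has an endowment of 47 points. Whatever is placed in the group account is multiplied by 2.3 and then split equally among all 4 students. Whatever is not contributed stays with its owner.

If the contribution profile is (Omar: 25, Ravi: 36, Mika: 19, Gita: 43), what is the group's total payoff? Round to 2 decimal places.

Total contributed: 25 + 36 + 19 + 43 = 123; total kept: 4 × 47 − 123 = 65.
The group account pays out 2.3 × 123 = 282.90 in aggregate.
Group total = 65 + 282.90 = 347.90.

347.90 points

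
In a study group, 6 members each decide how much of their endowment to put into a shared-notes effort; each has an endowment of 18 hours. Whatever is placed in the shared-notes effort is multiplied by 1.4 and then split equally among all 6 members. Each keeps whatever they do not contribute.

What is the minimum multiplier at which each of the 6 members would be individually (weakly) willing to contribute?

6

A contributed unit returns (multiplier)/6 to its contributor.
This reaches 1 exactly when the multiplier is 6.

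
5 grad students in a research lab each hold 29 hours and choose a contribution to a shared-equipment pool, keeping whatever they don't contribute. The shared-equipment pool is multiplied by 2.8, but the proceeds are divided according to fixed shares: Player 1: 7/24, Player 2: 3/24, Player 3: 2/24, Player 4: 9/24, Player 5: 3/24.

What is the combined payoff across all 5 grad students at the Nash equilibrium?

197.20 hours

Player j's private return per contributed unit is 2.8 × (j's share). Contributing is weakly dominant for j when that share is at least 1/2.8 = 0.3571, and contributing 0 is dominant otherwise.
The only share above 0.3571 is Player 4's 9/24, contributing 29; the remaining 4 contribute 0. Total contributed: 29.
The shared-equipment pool pays out 2.8 × 29 = 81.20 in total (split across the unequal shares, but the aggregate is all that matters for the group sum).
The 4 free-riders keep 29 each, adding 116. Group total = 116 + 81.20 = 197.20.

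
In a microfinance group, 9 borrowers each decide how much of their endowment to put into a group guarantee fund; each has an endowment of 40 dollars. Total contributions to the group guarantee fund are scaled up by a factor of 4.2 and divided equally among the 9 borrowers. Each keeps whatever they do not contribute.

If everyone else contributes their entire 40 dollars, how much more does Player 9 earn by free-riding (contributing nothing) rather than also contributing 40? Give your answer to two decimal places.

Switching from a contribution of 40 to 0 lets Player 9 keep an extra 40 dollars, but lowers the group guarantee fund by 40, which costs Player 9 their own share of that drop: 4.2/9 × 40 = 18.67.
Net gain = 40 − 18.67 = 21.33. The private return per contributed unit (0.4667) is below 1, so free-riding is indeed the best response regardless of what the others do.

21.33 dollars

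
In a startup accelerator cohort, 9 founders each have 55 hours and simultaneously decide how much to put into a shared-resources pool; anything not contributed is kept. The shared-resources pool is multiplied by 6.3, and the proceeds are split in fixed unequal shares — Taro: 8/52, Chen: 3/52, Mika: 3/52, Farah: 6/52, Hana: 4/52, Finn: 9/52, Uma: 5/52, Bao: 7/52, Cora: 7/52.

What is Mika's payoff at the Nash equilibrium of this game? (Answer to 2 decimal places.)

Player j's private return per contributed unit is 6.3 × (j's share). Contributing is weakly dominant for j when that share is at least 1/6.3 = 0.1587, and contributing 0 is dominant otherwise.
Only Finn (9/52) clears that bar, contributing 55; the remaining 8 contribute 0. Total contributed: 55.
Mika keeps 55 and receives 6.3 × 55 × 3/52 = 19.99 from the shared-resources pool, for a payoff of 74.99.

74.99 hours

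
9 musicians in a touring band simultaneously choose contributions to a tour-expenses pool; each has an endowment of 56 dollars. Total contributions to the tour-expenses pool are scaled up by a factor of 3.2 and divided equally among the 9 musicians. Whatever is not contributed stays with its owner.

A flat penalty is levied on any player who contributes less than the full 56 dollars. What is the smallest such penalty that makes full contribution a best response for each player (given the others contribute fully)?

Given the others contribute fully, the best deviation is to contribute 0 (any partial contribution still incurs the fine and gives up units whose private return 0.3556 is below 1).
Deviating from 56 to 0 saves 56 dollars but forfeits the deviator's share of the drop in the tour-expenses pool: 3.2/9 × 56 = 19.91.
So the deviation gain is 56 − 19.91 = 36.09, and the fine must be at least 36.09 dollars to wipe it out.

36.09 dollars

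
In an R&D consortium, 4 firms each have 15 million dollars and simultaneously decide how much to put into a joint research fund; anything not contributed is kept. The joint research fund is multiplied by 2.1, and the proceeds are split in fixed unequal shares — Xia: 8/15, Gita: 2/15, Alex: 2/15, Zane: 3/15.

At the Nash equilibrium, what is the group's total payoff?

For player j, contributing a unit is worthwhile iff 2.1 × (j's share) ≥ 1, i.e. iff j's share is at least 0.4762.
Only Xia (8/15) clears that bar, contributing 15; the remaining 3 contribute 0. Total contributed: 15.
The joint research fund pays out 2.1 × 15 = 31.50 in total (split across the unequal shares, but the aggregate is all that matters for the group sum).
The 3 free-riders keep 15 each, adding 45. Group total = 45 + 31.50 = 76.50.

76.50 million dollars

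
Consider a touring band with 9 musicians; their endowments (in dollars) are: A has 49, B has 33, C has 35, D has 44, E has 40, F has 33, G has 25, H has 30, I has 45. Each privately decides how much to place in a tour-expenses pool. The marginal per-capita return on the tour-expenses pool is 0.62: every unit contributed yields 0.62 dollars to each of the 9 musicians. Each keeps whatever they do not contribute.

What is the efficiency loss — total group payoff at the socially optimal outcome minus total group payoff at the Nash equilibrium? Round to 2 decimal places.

The private return per contributed unit is 0.62 < 1 for everyone, so the Nash equilibrium is zero contribution and the group total is Σ E_j = 49 + 33 + 35 + 44 + 40 + 33 + 25 + 30 + 45 = 334.
Each contributed unit returns 5.580 to the group, so the social optimum is full contribution by everyone: group total = 5.580 × 334 = 1863.72.
Efficiency loss = (5.580 − 1) × 334 = 1529.72.

1529.72 dollars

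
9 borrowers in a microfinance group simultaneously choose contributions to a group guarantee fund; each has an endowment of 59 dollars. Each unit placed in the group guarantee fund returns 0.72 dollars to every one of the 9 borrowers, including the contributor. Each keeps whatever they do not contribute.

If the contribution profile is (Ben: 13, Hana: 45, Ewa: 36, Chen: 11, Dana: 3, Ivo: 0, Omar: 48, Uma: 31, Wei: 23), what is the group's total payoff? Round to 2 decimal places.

1681.80 dollars

Total contributed: 13 + 45 + 36 + 11 + 3 + 0 + 48 + 31 + 23 = 210; total kept: 9 × 59 − 210 = 321.
The group guarantee fund pays out 0.72 × 9 × 210 = 1360.80 in aggregate.
Group total = 321 + 1360.80 = 1681.80.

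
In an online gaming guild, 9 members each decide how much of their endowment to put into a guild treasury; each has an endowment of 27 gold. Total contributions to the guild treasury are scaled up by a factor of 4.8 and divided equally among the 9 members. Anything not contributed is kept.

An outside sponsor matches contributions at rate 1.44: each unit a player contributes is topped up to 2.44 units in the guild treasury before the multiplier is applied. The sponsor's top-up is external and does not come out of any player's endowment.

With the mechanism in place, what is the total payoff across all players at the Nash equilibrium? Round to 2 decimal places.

2846.02 gold

With the mechanism, a contributed unit returns 4.8 × 2.44 / 9 = 1.3013 per unit of net cost to the contributor — now above 1 — so contributing fully is weakly dominant for every player.
At the Nash equilibrium everyone contributes 27. Group total payoff = 4.8 × 2.44 × 243 = 2846.02.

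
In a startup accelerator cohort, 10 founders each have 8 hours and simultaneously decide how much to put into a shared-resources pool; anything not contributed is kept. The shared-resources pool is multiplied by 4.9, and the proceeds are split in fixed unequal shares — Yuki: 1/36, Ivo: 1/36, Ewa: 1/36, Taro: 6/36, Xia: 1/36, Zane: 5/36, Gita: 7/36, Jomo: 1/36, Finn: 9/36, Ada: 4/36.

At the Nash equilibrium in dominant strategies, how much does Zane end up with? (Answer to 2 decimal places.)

13.44 hours

For player j, contributing a unit is worthwhile iff 4.9 × (j's share) ≥ 1, i.e. iff j's share is at least 0.2041.
Only Finn (9/36) clears that bar, contributing 8; the remaining 9 contribute 0. Total contributed: 8.
Zane keeps 8 and receives 4.9 × 8 × 5/36 = 5.44 from the shared-resources pool, for a payoff of 13.44.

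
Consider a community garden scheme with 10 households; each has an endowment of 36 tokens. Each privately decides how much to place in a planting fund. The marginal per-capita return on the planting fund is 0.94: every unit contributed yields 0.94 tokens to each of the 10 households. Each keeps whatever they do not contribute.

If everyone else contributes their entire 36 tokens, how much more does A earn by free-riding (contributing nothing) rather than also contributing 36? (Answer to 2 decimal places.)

2.16 tokens

Switching from a contribution of 36 to 0 lets A keep an extra 36 tokens, but lowers the planting fund by 36, which costs A their own share of that drop: 0.94 × 36 = 33.84.
Net gain = 36 − 33.84 = 2.16. The private return per contributed unit (0.94) is below 1, so free-riding is indeed the best response regardless of what the others do.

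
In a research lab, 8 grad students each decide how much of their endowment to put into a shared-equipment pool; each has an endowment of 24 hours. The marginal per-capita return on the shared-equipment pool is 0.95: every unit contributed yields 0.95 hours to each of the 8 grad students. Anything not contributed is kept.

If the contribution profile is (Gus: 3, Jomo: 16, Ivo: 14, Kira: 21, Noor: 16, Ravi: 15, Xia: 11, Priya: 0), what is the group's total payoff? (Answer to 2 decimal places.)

825.60 hours

Total contributed: 3 + 16 + 14 + 21 + 16 + 15 + 11 + 0 = 96; total kept: 8 × 24 − 96 = 96.
The shared-equipment pool pays out 0.95 × 8 × 96 = 729.60 in aggregate.
Group total = 96 + 729.60 = 825.60.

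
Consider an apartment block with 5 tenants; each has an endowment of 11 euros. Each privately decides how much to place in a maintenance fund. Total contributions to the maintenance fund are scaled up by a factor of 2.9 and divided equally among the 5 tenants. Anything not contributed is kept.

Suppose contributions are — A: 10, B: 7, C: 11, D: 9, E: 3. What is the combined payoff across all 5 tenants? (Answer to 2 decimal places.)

131.00 euros

Total contributed: 10 + 7 + 11 + 9 + 3 = 40; total kept: 5 × 11 − 40 = 15.
The maintenance fund pays out 2.9 × 40 = 116.00 in aggregate.
Group total = 15 + 116.00 = 131.00.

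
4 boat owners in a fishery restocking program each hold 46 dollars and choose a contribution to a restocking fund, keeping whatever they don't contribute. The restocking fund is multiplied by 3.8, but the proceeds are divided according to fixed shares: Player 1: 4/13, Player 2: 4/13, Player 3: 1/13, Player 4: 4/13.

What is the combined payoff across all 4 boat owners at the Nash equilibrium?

Player j's private return per contributed unit is 3.8 × (j's share). Contributing is weakly dominant for j when that share is at least 1/3.8 = 0.2632, and contributing 0 is dominant otherwise.
Player 1, Player 2 and Player 4 clear that bar, contributing 46 each; the remaining 1 contribute 0. Total contributed: 138.
The restocking fund pays out 3.8 × 138 = 524.40 in total (split across the unequal shares, but the aggregate is all that matters for the group sum).
The 1 free-riders keep 46 each, adding 46. Group total = 46 + 524.40 = 570.40.

570.40 dollars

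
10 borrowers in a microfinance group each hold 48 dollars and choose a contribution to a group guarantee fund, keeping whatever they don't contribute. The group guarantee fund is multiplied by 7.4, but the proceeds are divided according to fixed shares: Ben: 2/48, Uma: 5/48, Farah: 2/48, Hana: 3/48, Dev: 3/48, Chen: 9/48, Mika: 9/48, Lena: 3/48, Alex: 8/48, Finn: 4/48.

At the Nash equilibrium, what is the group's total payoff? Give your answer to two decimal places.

1401.60 dollars

Player j's private return per contributed unit is 7.4 × (j's share). Contributing is weakly dominant for j when that share is at least 1/7.4 = 0.1351, and contributing 0 is dominant otherwise.
Chen, Mika and Alex are above the threshold, contributing 48 each; the remaining 7 contribute 0. Total contributed: 144.
The group guarantee fund pays out 7.4 × 144 = 1065.60 in total (split across the unequal shares, but the aggregate is all that matters for the group sum).
The 7 free-riders keep 48 each, adding 336. Group total = 336 + 1065.60 = 1401.60.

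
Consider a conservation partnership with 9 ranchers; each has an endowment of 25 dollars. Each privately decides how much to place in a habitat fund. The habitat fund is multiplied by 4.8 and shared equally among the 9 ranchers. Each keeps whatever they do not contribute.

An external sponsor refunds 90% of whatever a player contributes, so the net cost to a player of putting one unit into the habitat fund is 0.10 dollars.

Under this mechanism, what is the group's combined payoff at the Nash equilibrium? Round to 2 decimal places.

1282.50 dollars

The effective private return per unit is now (4.8/9) / 0.10 = 5.3333 > 1, so every player's dominant strategy flips to full contribution.
So the Nash equilibrium is full contribution by all 9; the group earns 9 × (25 × 0.90 + 4.8 × 25) = 1282.50.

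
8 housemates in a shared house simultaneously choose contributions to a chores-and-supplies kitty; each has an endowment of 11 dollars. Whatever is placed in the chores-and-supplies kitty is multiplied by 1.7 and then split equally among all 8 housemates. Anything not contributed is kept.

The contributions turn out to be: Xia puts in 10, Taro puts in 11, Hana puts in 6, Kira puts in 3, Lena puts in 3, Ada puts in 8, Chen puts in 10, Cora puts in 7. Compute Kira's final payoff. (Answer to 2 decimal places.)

Total contributed: 10 + 11 + 6 + 3 + 3 + 8 + 10 + 7 = 58.
Each receives 1.7 × 58 / 8 = 12.33 from the chores-and-supplies kitty.
Kira keeps 11 − 3 = 8, so Kira's payoff is 8 + 12.33 = 20.33.

20.33 dollars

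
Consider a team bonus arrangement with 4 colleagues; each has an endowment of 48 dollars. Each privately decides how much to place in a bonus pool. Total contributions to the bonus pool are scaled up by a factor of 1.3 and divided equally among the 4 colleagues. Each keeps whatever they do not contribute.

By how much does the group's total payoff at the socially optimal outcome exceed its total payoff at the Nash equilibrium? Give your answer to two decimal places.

Each contributed unit returns 1.3/4 = 0.3250 to its contributor — below 1 — so contributing 0 is dominant for every player. At the Nash equilibrium everyone keeps their 48, and the group total is 4 × 48 = 192.
Each contributed unit returns 1.300 to the group as a whole (0.3250 to each of 4 players), which exceeds 1, so the social optimum is full contribution: group total = 1.300 × 192 = 249.60.
Efficiency loss = 249.60 − 192 = 57.60.

57.60 dollars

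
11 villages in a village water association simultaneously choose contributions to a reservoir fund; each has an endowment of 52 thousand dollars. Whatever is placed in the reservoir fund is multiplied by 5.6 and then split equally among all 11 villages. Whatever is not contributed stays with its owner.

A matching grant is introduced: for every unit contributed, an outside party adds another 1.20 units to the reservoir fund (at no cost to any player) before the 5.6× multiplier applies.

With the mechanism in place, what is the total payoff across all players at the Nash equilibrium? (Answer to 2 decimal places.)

The effective private return per unit is now 5.6 × 2.20 / 11 = 1.1200 > 1, so every player's dominant strategy flips to full contribution.
So the Nash equilibrium is full contribution by all 11; the group earns 5.6 × 2.20 × 572 = 7047.04.

7047.04 thousand dollars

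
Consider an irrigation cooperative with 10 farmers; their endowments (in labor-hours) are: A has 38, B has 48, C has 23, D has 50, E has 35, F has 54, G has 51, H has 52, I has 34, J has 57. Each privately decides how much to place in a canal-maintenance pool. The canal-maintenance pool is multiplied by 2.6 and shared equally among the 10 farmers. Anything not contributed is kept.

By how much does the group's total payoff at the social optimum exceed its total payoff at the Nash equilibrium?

The private return per contributed unit is 2.6/10 = 0.2600 < 1 for every player regardless of endowment, so the Nash equilibrium is zero contribution and the group total is Σ E_j = 38 + 48 + 23 + 50 + 35 + 54 + 51 + 52 + 34 + 57 = 442.
Each contributed unit returns 2.600 to the group, so the social optimum is full contribution by everyone: group total = 2.600 × 442 = 1149.20.
Efficiency loss = (2.600 − 1) × 442 = 707.20.

707.20 labor-hours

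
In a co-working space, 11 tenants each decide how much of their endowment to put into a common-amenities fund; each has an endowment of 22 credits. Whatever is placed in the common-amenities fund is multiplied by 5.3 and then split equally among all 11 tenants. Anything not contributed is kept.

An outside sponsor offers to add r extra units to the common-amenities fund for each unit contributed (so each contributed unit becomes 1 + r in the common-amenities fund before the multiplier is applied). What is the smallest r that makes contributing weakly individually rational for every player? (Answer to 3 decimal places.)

1.075

With matching at rate r, one contributed unit becomes (1 + r) in the common-amenities fund and returns 5.3 × (1 + r) / 11 to the contributor.
Setting this equal to 1: 1 + r = 11/5.3 = 2.0755.
So the minimum matching rate is r = 2.0755 − 1 = 1.075.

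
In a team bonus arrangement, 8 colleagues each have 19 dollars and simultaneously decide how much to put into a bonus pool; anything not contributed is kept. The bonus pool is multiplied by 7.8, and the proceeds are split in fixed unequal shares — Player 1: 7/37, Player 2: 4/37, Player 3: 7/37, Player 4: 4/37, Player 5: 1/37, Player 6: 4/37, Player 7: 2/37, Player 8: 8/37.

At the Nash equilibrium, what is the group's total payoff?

539.60 dollars

Each unit j contributes comes back to j as 7.8 × (j's share), so j prefers to contribute only if that share exceeds 1/7.8 = 0.1282; otherwise keeping the unit dominates.
Player 1, Player 3 and Player 8 are above the threshold, contributing 19 each; the remaining 5 contribute 0. Total contributed: 57.
The bonus pool pays out 7.8 × 57 = 444.60 in total (split across the unequal shares, but the aggregate is all that matters for the group sum).
The 5 free-riders keep 19 each, adding 95. Group total = 95 + 444.60 = 539.60.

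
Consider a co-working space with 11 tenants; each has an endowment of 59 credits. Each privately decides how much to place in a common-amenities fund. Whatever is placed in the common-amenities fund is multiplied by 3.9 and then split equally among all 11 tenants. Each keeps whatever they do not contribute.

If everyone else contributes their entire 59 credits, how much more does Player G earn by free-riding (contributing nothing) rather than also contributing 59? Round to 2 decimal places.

Switching from a contribution of 59 to 0 lets Player G keep an extra 59 credits, but lowers the common-amenities fund by 59, which costs Player G their own share of that drop: 3.9/11 × 59 = 20.92.
Net gain = 59 − 20.92 = 38.08. The private return per contributed unit (0.3545) is below 1, so free-riding is indeed the best response regardless of what the others do.

38.08 credits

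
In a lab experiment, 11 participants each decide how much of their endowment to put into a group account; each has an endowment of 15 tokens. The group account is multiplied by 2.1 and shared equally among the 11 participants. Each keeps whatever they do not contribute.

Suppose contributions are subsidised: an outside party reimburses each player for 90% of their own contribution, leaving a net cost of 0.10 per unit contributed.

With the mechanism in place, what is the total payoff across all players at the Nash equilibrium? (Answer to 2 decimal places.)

495.00 tokens

With the mechanism, a contributed unit returns (2.1/11) / 0.10 = 1.9091 per unit of net cost to the contributor — now above 1 — so contributing fully is weakly dominant for every player.
At the Nash equilibrium everyone contributes 15. Group total payoff = 11 × (15 × 0.90 + 2.1 × 15) = 495.00.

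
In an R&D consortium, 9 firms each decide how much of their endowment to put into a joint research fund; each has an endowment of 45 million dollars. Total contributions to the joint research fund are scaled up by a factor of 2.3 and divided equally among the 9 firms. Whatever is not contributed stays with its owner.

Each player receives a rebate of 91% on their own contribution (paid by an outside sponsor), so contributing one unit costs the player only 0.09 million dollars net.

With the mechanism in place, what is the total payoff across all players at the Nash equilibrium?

1300.05 million dollars

With the mechanism, a contributed unit returns (2.3/9) / 0.09 = 2.8395 per unit of net cost to the contributor — now above 1 — so contributing fully is weakly dominant for every player.
At the Nash equilibrium everyone contributes 45. Group total payoff = 9 × (45 × 0.91 + 2.3 × 45) = 1300.05.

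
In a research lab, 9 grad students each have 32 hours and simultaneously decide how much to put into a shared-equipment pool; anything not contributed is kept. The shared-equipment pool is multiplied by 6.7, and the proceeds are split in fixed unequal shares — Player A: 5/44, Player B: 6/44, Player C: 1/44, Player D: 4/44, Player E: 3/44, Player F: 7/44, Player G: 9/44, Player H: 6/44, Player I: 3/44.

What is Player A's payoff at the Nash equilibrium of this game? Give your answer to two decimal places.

80.73 hours

A player with share s gets back 6.7·s per unit contributed, so full contribution is dominant for anyone with s > 1/6.7 = 0.1493 and zero contribution is dominant for anyone below.
The shares above 0.1493 belong to Player F and Player G, contributing 32 each; the remaining 7 contribute 0. Total contributed: 64.
Player A keeps 32 and receives 6.7 × 64 × 5/44 = 48.73 from the shared-equipment pool, for a payoff of 80.73.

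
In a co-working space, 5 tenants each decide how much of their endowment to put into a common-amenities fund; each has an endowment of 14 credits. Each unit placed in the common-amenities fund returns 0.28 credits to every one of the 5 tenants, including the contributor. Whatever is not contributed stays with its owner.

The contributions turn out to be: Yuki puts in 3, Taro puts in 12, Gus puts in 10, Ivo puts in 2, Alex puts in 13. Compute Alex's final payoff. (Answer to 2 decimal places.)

12.20 credits

Total contributed: 3 + 12 + 10 + 2 + 13 = 40.
Each receives 0.28 × 40 = 11.20 from the common-amenities fund.
Alex keeps 14 − 13 = 1, so Alex's payoff is 1 + 11.20 = 12.20.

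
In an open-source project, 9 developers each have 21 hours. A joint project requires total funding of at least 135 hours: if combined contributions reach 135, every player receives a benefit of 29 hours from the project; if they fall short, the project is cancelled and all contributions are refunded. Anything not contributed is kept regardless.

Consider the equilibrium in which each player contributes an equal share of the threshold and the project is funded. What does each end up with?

35 hours

Equal share of the threshold: 135/9 = 15.
At this profile no one gains by cutting their contribution: any cut drops the total below 135, the project is cancelled, contributions are refunded, and the deviator ends with 21, which is less than 21 − 15 + 29 = 35. Contributing more than 15 just wastes the excess. So contributing exactly 15 is a best response.
Each player's payoff: 21 − 15 + 29 = 35.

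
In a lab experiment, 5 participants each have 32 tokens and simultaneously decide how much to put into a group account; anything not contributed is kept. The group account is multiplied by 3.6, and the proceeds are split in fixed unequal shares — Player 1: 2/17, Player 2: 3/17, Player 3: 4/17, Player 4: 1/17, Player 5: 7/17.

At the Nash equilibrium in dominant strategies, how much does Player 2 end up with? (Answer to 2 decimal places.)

For player j, contributing a unit is worthwhile iff 3.6 × (j's share) ≥ 1, i.e. iff j's share is at least 0.2778.
Only Player 5 (7/17) clears that bar, contributing 32; the remaining 4 contribute 0. Total contributed: 32.
Player 2 keeps 32 and receives 3.6 × 32 × 3/17 = 20.33 from the group account, for a payoff of 52.33.

52.33 tokens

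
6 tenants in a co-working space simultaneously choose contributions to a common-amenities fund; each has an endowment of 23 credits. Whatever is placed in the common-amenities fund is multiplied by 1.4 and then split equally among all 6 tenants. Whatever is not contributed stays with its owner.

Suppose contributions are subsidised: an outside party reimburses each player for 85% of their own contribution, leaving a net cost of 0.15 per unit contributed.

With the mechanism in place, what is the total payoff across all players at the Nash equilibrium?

310.50 credits

With the mechanism, a contributed unit returns (1.4/6) / 0.15 = 1.5556 per unit of net cost to the contributor — now above 1 — so contributing fully is weakly dominant for every player.
At the Nash equilibrium everyone contributes 23. Group total payoff = 6 × (23 × 0.85 + 1.4 × 23) = 310.50.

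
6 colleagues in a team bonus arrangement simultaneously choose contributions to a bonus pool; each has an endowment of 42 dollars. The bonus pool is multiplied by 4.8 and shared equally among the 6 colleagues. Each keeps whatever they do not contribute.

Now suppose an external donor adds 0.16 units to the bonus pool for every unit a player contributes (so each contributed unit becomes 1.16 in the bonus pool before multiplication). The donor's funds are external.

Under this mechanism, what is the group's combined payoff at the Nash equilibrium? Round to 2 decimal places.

252.00 dollars

Even with the mechanism, each unit contributed returns only 4.8 × 1.16 / 6 = 0.9280 per unit of net cost, so contributing nothing is still dominant.
At the Nash equilibrium no one contributes; group total payoff = 6 × 42 = 252.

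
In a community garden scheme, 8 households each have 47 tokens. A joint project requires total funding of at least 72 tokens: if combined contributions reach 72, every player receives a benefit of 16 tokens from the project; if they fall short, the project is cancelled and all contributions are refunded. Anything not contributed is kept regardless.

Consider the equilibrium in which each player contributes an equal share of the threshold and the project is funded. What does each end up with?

Equal share of the threshold: 72/8 = 9.
At this profile no one gains by cutting their contribution: any cut drops the total below 72, the project is cancelled, contributions are refunded, and the deviator ends with 47, which is less than 47 − 9 + 16 = 54. Contributing more than 9 just wastes the excess. So contributing exactly 9 is a best response.
Each player's payoff: 47 − 9 + 16 = 54.

54 tokens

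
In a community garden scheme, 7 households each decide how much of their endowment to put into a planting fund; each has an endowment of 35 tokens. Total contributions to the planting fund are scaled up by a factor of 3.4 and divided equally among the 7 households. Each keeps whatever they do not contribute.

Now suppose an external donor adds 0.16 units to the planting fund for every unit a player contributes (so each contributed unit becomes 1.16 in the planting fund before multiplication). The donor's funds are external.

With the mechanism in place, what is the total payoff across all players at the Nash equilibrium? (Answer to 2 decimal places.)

245.00 tokens

With the mechanism, a contributed unit returns 3.4 × 1.16 / 7 = 0.5634 per unit of net cost — still below 1 — so contributing 0 remains dominant for every player.
Everyone keeps their endowment and the group total is 7 × 35 = 245.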